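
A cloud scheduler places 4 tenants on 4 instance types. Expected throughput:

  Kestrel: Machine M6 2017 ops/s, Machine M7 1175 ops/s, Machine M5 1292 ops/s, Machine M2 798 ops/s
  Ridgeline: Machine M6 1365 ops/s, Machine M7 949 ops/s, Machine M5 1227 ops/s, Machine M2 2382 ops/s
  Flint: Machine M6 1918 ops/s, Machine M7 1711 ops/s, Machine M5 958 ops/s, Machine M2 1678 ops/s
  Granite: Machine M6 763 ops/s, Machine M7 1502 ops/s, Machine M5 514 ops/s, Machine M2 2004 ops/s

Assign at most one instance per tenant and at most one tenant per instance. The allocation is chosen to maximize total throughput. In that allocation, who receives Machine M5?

Kestrel receives Machine M5.

This is the linear assignment problem.
Optimal: Kestrel→Machine M5 (1292 ops/s), Ridgeline→Machine M2 (2382 ops/s), Flint→Machine M6 (1918 ops/s), Granite→Machine M7 (1502 ops/s) — total 1292+2382+1918+1502 = 7094 ops/s.
Row-greedy (each tenant in turn takes its best remaining instance) gives 6624 ops/s, worse by 470.
Every other assignment is strictly worse.
Kestrel's own top instance is Machine M6 (2017 ops/s), but forcing Kestrel→Machine M6 and reassigning the rest optimally gives only 6959 ops/s — worse by 135.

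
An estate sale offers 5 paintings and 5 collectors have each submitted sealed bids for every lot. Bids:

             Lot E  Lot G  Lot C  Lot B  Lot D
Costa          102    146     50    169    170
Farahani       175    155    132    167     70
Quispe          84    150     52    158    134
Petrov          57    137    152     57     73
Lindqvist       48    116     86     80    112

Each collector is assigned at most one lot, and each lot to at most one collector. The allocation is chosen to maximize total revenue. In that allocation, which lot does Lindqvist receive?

Optimal: Costa→Lot D ($170), Farahani→Lot E ($175), Quispe→Lot B ($158), Petrov→Lot C ($152), Lindqvist→Lot G ($116) — total 170+175+158+152+116 = $771.
Column-greedy (each lot in turn goes to its best remaining collector) gives $758, worse by 13.
Every other assignment is strictly worse.

Lindqvist receives Lot G.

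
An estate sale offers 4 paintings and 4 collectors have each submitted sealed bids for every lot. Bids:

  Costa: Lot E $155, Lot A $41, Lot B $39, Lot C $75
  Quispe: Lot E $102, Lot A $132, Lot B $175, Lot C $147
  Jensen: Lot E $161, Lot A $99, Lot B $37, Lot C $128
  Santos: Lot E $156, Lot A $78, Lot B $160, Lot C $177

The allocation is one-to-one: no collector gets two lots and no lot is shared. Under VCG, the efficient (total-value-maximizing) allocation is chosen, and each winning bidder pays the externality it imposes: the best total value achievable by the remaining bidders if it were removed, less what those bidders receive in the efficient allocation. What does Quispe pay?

Efficient allocation: Costa→Lot E ($155), Quispe→Lot B ($175), Jensen→Lot A ($99), Santos→Lot C ($177); total welfare W = $606.
Quispe receives Lot B at value $175, so the others get W − 175 = $431.
Without Quispe: best allocation of the remaining 3 bidders over all 4 lots is Costa→Lot E ($155), Jensen→Lot C ($128), Santos→Lot B ($160), total $443.
VCG payment = (others' best without Quispe) − (others' welfare with Quispe) = 443 − 431 = $12.

Quispe pays $12.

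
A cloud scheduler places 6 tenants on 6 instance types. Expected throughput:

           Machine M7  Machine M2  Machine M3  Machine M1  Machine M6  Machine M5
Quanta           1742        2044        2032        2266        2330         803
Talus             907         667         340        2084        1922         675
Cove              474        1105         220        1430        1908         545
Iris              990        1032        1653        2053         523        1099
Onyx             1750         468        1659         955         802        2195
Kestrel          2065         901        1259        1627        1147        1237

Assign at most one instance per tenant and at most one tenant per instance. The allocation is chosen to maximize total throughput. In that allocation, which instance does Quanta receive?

Quanta receives Machine M2.

This is the linear assignment problem.
Optimal: Quanta→Machine M2 (2044 ops/s), Talus→Machine M1 (2084 ops/s), Cove→Machine M6 (1908 ops/s), Iris→Machine M3 (1653 ops/s), Onyx→Machine M5 (2195 ops/s), Kestrel→Machine M7 (2065 ops/s) — total 2044+2084+1908+1653+2195+2065 = 11949 ops/s.
Max-entry greedy (repeatedly take the single best remaining cell) gives 11432 ops/s, worse by 517.
Quanta's own top instance is Machine M6 (2330 ops/s), but forcing Quanta→Machine M6 and reassigning the rest optimally gives only 11432 ops/s — worse by 517.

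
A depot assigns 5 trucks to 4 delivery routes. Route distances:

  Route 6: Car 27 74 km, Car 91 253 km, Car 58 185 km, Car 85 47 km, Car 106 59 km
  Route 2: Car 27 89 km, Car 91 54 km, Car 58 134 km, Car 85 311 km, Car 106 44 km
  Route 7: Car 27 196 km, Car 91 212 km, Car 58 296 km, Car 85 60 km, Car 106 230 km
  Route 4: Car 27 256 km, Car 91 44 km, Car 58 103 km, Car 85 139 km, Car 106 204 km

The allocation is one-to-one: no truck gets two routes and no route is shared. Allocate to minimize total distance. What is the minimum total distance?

Optimal: Car 27→Route 6 (74 km), Car 106→Route 2 (44 km), Car 85→Route 7 (60 km), Car 91→Route 4 (44 km) — total 74+44+60+44 = 222 km.
Column-greedy (each route in turn goes to its cheapest remaining truck) gives 331 km, worse by 109.
Checked against all permutations: 222 km is optimal.

Min total: 222 km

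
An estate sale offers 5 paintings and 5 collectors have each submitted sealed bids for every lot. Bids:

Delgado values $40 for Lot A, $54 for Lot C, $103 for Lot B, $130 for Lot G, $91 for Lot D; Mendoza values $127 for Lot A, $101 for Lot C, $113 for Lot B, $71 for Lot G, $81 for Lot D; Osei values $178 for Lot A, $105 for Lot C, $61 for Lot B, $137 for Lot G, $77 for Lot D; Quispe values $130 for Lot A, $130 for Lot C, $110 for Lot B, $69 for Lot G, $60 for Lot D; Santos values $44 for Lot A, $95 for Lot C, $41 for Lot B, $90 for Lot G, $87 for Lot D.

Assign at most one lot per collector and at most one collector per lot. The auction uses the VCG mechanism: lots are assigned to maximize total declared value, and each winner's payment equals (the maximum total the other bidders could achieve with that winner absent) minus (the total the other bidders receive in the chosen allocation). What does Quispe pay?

Quispe pays $8.

Efficient allocation: Delgado→Lot G ($130), Mendoza→Lot B ($113), Osei→Lot A ($178), Quispe→Lot C ($130), Santos→Lot D ($87); total welfare W = $638.
Quispe receives Lot C at value $130, so the others get W − 130 = $508.
Without Quispe: best allocation of the remaining 4 bidders over all 5 lots is Delgado→Lot G ($130), Mendoza→Lot B ($113), Osei→Lot A ($178), Santos→Lot C ($95), total $516.
VCG payment = (others' best without Quispe) − (others' welfare with Quispe) = 516 − 508 = $8.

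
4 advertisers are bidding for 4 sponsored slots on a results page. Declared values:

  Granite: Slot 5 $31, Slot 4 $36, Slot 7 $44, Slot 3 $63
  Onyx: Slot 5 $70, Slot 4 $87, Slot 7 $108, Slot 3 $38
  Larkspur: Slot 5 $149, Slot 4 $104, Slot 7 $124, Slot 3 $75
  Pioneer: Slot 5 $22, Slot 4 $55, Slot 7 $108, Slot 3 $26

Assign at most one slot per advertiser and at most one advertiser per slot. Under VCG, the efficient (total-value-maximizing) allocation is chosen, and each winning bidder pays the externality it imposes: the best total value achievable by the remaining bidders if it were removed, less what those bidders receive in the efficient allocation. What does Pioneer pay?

Pioneer pays $21.

Efficient allocation: Granite→Slot 3 ($63), Onyx→Slot 4 ($87), Larkspur→Slot 5 ($149), Pioneer→Slot 7 ($108); total welfare W = $407.
Pioneer receives Slot 7 at value $108, so the others get W − 108 = $299.
Without Pioneer: best allocation of the remaining 3 bidders over all 4 slots is Granite→Slot 3 ($63), Onyx→Slot 7 ($108), Larkspur→Slot 5 ($149), total $320.
VCG payment = (others' best without Pioneer) − (others' welfare with Pioneer) = 320 − 299 = $21.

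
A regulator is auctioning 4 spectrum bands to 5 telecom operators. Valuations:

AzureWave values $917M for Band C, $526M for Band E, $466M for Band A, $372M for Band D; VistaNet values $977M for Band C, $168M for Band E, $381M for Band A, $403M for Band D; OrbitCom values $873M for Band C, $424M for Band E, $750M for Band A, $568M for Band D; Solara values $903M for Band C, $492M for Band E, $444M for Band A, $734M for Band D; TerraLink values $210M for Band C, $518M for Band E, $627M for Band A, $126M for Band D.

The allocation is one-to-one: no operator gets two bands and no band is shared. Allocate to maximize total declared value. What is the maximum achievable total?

Max total: $2987M

Optimal: VistaNet→Band C ($977M), AzureWave→Band E ($526M), OrbitCom→Band A ($750M), Solara→Band D ($734M) — total 977+526+750+734 = $2987M.
Next-best assignment: VistaNet→Band C, TerraLink→Band E, OrbitCom→Band A, Solara→Band D = $2979M.
Swapping OrbitCom↔VistaNet (OrbitCom→Band C $873M, VistaNet→Band A $381M) loses 473.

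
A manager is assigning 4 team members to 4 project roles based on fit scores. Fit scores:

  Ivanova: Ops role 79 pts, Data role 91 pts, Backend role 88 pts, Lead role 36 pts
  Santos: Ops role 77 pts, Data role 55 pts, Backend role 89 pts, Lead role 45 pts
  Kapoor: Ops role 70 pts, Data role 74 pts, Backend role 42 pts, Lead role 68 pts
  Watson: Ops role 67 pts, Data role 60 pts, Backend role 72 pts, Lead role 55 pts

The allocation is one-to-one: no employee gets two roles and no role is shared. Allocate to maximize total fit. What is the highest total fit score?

Optimal: Ivanova→Data role (91 pts), Santos→Backend role (89 pts), Kapoor→Lead role (68 pts), Watson→Ops role (67 pts) — total 91+89+68+67 = 315 pts.
Max-entry greedy (repeatedly take the single best remaining cell) gives 305 pts, worse by 10.

Maximum total: 315 pts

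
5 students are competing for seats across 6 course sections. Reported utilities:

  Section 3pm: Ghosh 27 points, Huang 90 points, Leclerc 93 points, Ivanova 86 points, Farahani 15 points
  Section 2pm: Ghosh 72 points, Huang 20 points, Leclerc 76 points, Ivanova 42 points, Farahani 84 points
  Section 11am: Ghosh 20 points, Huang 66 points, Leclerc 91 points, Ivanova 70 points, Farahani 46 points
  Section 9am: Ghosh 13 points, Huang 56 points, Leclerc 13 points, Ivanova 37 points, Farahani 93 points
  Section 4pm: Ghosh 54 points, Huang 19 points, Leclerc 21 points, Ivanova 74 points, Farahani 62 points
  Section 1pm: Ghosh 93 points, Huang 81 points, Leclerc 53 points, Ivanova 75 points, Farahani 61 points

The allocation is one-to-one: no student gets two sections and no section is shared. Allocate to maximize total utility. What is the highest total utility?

Max total: 441 points

Treat this as an assignment problem: match each student to one section.
Optimal: Ghosh→Section 1pm (93 points), Huang→Section 3pm (90 points), Leclerc→Section 11am (91 points), Ivanova→Section 4pm (74 points), Farahani→Section 9am (93 points) — total 93+90+91+74+93 = 441 points.
Max-entry greedy (repeatedly take the single best remaining cell) gives 419 points, worse by 22.
Next-best assignment: Ghosh→Section 1pm, Huang→Section 3pm, Leclerc→Section 11am, Ivanova→Section 4pm, Farahani→Section 2pm = 432 points.
Swapping Farahani↔Huang (Farahani→Section 3pm 15 points, Huang→Section 9am 56 points) loses 112.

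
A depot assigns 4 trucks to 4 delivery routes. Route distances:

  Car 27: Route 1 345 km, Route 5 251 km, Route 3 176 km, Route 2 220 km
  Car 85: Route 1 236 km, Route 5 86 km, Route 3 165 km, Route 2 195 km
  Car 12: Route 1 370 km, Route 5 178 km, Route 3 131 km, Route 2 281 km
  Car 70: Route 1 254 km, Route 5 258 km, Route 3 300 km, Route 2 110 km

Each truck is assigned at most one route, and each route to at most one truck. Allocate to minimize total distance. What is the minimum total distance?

Minimum total: 672 km

Optimal: Car 27→Route 1 (345 km), Car 85→Route 5 (86 km), Car 12→Route 3 (131 km), Car 70→Route 2 (110 km) — total 345+86+131+110 = 672 km.
Row-greedy (each truck in turn takes its cheapest remaining route) gives 797 km, worse by 125.
Next-best assignment: Car 27→Route 2, Car 85→Route 5, Car 12→Route 3, Car 70→Route 1 = 691 km.
Swapping Car 12↔Car 27 (Car 12→Route 1 370 km, Car 27→Route 3 176 km) adds 70.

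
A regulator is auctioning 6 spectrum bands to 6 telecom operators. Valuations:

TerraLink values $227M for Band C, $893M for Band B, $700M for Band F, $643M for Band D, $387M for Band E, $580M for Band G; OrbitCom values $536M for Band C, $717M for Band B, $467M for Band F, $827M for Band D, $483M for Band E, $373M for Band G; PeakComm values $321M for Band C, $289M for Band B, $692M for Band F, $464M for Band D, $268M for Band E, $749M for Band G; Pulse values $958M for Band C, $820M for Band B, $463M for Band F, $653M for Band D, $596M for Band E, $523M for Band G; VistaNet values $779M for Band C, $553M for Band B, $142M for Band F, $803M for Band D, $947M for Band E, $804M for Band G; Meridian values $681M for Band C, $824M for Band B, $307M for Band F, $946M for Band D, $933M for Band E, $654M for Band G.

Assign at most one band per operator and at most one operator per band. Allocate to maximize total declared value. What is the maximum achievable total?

Max total: $5107M

This is the linear assignment problem.
Optimal: TerraLink→Band B ($893M), OrbitCom→Band D ($827M), PeakComm→Band F ($692M), Pulse→Band C ($958M), VistaNet→Band G ($804M), Meridian→Band E ($933M) — total 893+827+692+958+804+933 = $5107M.
Row-greedy (each operator in turn takes its best remaining band) gives $4681M, worse by 426.
Swapping Pulse↔TerraLink (Pulse→Band B $820M, TerraLink→Band C $227M) loses 804.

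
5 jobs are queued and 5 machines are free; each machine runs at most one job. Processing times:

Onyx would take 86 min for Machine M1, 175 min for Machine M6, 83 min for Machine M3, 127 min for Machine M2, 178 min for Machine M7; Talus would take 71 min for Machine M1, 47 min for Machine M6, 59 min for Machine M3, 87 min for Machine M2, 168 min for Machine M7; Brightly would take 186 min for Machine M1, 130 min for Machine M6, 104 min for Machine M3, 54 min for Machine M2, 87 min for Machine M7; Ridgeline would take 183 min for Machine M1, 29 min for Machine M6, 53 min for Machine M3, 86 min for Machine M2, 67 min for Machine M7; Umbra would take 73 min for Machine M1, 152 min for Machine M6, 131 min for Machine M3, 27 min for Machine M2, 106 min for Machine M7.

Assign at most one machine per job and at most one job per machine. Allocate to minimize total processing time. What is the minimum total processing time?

Optimal: Onyx→Machine M1 (86 min), Talus→Machine M3 (59 min), Brightly→Machine M7 (87 min), Ridgeline→Machine M6 (29 min), Umbra→Machine M2 (27 min) — total 86+59+87+29+27 = 288 min.
Column-greedy (each machine in turn goes to its cheapest remaining job) gives 297 min, worse by 9.
Next-best assignment: Onyx→Machine M3, Talus→Machine M1, Brightly→Machine M7, Ridgeline→Machine M6, Umbra→Machine M2 = 297 min.

Min total: 288 min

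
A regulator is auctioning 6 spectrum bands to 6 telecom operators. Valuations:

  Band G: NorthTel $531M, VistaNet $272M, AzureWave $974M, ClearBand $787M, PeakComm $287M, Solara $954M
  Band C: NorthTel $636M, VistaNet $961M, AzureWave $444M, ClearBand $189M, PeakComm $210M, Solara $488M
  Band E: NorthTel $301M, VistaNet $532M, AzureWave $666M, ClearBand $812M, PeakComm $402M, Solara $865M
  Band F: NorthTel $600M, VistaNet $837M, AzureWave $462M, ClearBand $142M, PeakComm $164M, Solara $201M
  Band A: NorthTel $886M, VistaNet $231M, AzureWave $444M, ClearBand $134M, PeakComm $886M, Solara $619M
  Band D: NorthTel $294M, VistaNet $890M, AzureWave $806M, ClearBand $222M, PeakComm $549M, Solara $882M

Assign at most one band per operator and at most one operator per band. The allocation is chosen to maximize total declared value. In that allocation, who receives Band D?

Treat this as an assignment problem: match each operator to one band.
Optimal: NorthTel→Band F ($600M), VistaNet→Band C ($961M), AzureWave→Band G ($974M), ClearBand→Band E ($812M), PeakComm→Band A ($886M), Solara→Band D ($882M) — total 600+961+974+812+886+882 = $5115M.
Row-greedy (each operator in turn takes its best remaining band) gives $4383M, worse by 732.
Solara's own top band is Band G ($954M), but forcing Solara→Band G and reassigning the rest optimally gives only $5019M — worse by 96.

Solara receives Band D.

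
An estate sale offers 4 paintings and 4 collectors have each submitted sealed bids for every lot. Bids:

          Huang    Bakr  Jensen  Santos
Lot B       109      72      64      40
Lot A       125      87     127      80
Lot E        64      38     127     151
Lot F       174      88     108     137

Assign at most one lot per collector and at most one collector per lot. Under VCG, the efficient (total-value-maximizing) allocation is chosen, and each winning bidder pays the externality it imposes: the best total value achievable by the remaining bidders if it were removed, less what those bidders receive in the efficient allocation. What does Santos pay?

Santos pays $15.

Efficient allocation: Huang→Lot F ($174), Bakr→Lot B ($72), Jensen→Lot A ($127), Santos→Lot E ($151); total welfare W = $524.
Santos receives Lot E at value $151, so the others get W − 151 = $373.
Without Santos: best allocation of the remaining 3 bidders over all 4 lots is Huang→Lot F ($174), Bakr→Lot A ($87), Jensen→Lot E ($127), total $388.
VCG payment = (others' best without Santos) − (others' welfare with Santos) = 388 − 373 = $15.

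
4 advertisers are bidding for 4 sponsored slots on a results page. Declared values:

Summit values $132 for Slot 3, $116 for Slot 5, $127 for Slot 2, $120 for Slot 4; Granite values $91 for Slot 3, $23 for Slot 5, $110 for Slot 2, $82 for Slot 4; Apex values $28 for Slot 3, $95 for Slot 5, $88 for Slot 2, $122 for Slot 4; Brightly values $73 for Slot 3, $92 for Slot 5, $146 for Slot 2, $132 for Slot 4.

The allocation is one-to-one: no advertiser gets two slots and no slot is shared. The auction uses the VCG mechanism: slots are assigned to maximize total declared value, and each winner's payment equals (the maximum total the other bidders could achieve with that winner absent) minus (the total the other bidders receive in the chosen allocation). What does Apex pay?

Apex pays $21.

Efficient allocation: Summit→Slot 5 ($116), Granite→Slot 3 ($91), Apex→Slot 4 ($122), Brightly→Slot 2 ($146); total welfare W = $475.
Apex receives Slot 4 at value $122, so the others get W − 122 = $353.
Without Apex: best allocation of the remaining 3 bidders over all 4 slots is Summit→Slot 3 ($132), Granite→Slot 2 ($110), Brightly→Slot 4 ($132), total $374.
VCG payment = (others' best without Apex) − (others' welfare with Apex) = 374 − 353 = $21.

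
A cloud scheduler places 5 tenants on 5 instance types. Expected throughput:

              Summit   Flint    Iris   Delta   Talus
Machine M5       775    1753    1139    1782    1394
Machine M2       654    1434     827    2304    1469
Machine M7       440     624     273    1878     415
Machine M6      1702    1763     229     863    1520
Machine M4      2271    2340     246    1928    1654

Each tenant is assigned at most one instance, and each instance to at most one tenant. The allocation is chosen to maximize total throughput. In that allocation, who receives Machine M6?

This is a one-to-one assignment (maximum-weight bipartite matching).
Optimal: Summit→Machine M6 (1702 ops/s), Flint→Machine M4 (2340 ops/s), Iris→Machine M5 (1139 ops/s), Delta→Machine M7 (1878 ops/s), Talus→Machine M2 (1469 ops/s) — total 1702+2340+1139+1878+1469 = 8528 ops/s.
Column-greedy (each instance in turn goes to its best remaining tenant) gives 5823 ops/s, worse by 2705.
Next-best assignment: Summit→Machine M4, Flint→Machine M6, Iris→Machine M5, Delta→Machine M7, Talus→Machine M2 = 8520 ops/s.
Swapping Iris↔Delta (Iris→Machine M7 273 ops/s, Delta→Machine M5 1782 ops/s) loses 962.
No other one-to-one assignment exceeds 8528 ops/s.
Summit's own top instance is Machine M4 (2271 ops/s), but forcing Summit→Machine M4 and reassigning the rest optimally gives only 8520 ops/s — worse by 8.

Summit receives Machine M6.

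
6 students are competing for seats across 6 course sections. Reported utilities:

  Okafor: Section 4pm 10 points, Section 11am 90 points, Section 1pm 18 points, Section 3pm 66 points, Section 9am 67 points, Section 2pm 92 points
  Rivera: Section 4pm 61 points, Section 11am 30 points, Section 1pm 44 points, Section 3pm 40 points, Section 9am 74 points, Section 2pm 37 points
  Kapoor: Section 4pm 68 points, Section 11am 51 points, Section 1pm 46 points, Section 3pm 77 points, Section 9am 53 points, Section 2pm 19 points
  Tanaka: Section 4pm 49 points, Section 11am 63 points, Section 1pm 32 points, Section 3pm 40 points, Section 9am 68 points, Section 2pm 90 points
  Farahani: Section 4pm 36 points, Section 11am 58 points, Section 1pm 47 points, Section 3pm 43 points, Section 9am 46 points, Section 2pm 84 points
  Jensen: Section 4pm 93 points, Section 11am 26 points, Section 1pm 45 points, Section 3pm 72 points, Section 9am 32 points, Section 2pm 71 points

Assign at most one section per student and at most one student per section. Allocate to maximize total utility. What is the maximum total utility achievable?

Max total: 471 points

Optimal: Okafor→Section 11am (90 points), Rivera→Section 9am (74 points), Kapoor→Section 3pm (77 points), Tanaka→Section 2pm (90 points), Farahani→Section 1pm (47 points), Jensen→Section 4pm (93 points) — total 90+74+77+90+47+93 = 471 points.
Row-greedy (each student in turn takes its best remaining section) gives 446 points, worse by 25.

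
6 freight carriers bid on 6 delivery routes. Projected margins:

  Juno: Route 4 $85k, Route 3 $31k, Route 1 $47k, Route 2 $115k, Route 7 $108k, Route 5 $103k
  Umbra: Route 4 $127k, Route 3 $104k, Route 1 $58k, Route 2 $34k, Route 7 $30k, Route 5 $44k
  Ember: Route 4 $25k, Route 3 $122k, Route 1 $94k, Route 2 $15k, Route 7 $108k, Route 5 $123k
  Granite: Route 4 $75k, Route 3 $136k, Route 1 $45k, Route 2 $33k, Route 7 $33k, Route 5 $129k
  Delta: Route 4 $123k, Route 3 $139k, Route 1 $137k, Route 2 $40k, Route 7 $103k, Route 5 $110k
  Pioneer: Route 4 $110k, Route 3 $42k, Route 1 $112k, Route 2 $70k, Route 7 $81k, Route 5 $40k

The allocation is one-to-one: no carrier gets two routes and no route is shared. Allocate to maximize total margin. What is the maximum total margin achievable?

Maximum total: $730k

Optimal: Juno→Route 2 ($115k), Umbra→Route 4 ($127k), Ember→Route 7 ($108k), Granite→Route 5 ($129k), Delta→Route 3 ($139k), Pioneer→Route 1 ($112k) — total 115+127+108+129+139+112 = $730k.
Row-greedy (each carrier in turn takes its best remaining route) gives $719k, worse by 11.
Next-best assignment: Juno→Route 2, Umbra→Route 4, Ember→Route 5, Granite→Route 3, Delta→Route 1, Pioneer→Route 7 = $719k.
Checked against all permutations: $730k is optimal.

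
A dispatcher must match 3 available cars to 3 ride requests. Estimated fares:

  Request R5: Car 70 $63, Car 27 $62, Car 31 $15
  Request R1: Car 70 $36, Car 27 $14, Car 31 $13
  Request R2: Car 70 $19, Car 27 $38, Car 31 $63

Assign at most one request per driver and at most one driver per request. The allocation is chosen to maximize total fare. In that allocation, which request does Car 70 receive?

Optimal: Car 70→Request R1 ($36), Car 27→Request R5 ($62), Car 31→Request R2 ($63) — total 36+62+63 = $161.
Car 70's own top request is Request R5 ($63), but forcing Car 70→Request R5 and reassigning the rest optimally gives only $140 — worse by 21.

Car 70 receives Request R1.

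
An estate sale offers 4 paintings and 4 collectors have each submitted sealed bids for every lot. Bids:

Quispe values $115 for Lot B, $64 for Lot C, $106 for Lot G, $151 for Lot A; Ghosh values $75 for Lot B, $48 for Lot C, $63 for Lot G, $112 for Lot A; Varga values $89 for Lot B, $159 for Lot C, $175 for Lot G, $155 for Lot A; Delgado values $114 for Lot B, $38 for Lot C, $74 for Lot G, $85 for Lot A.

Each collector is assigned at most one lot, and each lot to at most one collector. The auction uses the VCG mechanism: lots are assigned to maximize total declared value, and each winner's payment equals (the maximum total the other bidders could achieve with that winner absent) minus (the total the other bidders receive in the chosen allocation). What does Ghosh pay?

Ghosh pays $61.

Efficient allocation: Quispe→Lot G ($106), Ghosh→Lot A ($112), Varga→Lot C ($159), Delgado→Lot B ($114); total welfare W = $491.
Ghosh receives Lot A at value $112, so the others get W − 112 = $379.
Without Ghosh: best allocation of the remaining 3 bidders over all 4 lots is Quispe→Lot A ($151), Varga→Lot G ($175), Delgado→Lot B ($114), total $440.
VCG payment = (others' best without Ghosh) − (others' welfare with Ghosh) = 440 − 379 = $61.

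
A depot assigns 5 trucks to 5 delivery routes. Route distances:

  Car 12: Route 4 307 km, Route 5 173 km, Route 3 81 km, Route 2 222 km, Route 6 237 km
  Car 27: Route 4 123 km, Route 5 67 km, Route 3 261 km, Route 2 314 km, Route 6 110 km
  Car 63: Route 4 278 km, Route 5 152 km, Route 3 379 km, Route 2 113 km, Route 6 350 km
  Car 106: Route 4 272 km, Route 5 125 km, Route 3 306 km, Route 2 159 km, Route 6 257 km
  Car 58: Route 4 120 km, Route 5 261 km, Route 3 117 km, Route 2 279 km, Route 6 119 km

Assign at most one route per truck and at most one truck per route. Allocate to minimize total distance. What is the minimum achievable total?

Min total: 549 km

This is a one-to-one assignment (minimum-cost bipartite matching).
Optimal: Car 12→Route 3 (81 km), Car 27→Route 6 (110 km), Car 63→Route 2 (113 km), Car 106→Route 5 (125 km), Car 58→Route 4 (120 km) — total 81+110+113+125+120 = 549 km.
Column-greedy (each route in turn goes to its cheapest remaining truck) gives 638 km, worse by 89.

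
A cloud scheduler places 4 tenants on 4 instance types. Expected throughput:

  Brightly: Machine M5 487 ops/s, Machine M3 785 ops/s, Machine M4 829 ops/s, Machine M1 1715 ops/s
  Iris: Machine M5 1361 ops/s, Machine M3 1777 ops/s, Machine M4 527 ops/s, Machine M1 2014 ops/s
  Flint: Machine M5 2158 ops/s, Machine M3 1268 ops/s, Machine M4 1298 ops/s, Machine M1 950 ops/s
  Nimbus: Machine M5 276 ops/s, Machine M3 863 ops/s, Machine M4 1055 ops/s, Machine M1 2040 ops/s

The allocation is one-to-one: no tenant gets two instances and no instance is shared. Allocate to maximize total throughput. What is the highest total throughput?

Optimal: Brightly→Machine M4 (829 ops/s), Iris→Machine M3 (1777 ops/s), Flint→Machine M5 (2158 ops/s), Nimbus→Machine M1 (2040 ops/s) — total 829+1777+2158+2040 = 6804 ops/s.
Row-greedy (each tenant in turn takes its best remaining instance) gives 6705 ops/s, worse by 99.

Maximum total: 6804 ops/s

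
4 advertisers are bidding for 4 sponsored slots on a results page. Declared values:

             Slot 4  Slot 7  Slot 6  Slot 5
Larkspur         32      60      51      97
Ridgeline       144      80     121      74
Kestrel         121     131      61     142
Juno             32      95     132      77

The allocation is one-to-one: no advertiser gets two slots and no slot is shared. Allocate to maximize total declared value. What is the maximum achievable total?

Optimal: Larkspur→Slot 5 ($97), Ridgeline→Slot 4 ($144), Kestrel→Slot 7 ($131), Juno→Slot 6 ($132) — total 97+144+131+132 = $504.
Max-entry greedy (repeatedly take the single best remaining cell) gives $478, worse by 26.
Next-best assignment: Larkspur→Slot 7, Ridgeline→Slot 4, Kestrel→Slot 5, Juno→Slot 6 = $478.
Swapping Juno↔Larkspur (Juno→Slot 5 $77, Larkspur→Slot 6 $51) loses 101.
Checked against all permutations: $504 is optimal.

Maximum total: $504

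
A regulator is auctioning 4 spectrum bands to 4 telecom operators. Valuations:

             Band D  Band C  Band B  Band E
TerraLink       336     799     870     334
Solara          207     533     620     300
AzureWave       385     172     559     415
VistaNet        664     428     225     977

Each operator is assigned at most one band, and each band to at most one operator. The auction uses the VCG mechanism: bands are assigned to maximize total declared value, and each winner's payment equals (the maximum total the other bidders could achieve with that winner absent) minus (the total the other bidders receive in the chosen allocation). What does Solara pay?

Solara pays $174M.

Efficient allocation: TerraLink→Band C ($799M), Solara→Band B ($620M), AzureWave→Band D ($385M), VistaNet→Band E ($977M); total welfare W = $2781M.
Solara receives Band B at value $620M, so the others get W − 620 = $2161M.
Without Solara: best allocation of the remaining 3 bidders over all 4 bands is TerraLink→Band C ($799M), AzureWave→Band B ($559M), VistaNet→Band E ($977M), total $2335M.
VCG payment = (others' best without Solara) − (others' welfare with Solara) = 2335 − 2161 = $174M.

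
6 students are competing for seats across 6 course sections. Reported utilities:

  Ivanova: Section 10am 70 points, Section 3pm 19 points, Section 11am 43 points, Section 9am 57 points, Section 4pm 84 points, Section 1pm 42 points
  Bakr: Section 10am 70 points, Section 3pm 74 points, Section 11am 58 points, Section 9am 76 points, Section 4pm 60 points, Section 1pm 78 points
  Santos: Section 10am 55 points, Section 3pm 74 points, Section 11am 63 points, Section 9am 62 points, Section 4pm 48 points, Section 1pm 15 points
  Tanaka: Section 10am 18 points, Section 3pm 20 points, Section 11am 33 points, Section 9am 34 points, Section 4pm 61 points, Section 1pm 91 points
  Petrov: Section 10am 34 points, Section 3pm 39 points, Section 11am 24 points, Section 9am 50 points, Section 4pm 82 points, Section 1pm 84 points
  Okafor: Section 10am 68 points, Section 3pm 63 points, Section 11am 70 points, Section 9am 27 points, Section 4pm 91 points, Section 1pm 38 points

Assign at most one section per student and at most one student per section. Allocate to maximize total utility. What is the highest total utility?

Optimal: Ivanova→Section 10am (70 points), Bakr→Section 9am (76 points), Santos→Section 3pm (74 points), Tanaka→Section 1pm (91 points), Petrov→Section 4pm (82 points), Okafor→Section 11am (70 points) — total 70+76+74+91+82+70 = 463 points.
Row-greedy (each student in turn takes its best remaining section) gives 374 points, worse by 89.
Next-best assignment: Ivanova→Section 10am, Bakr→Section 3pm, Santos→Section 9am, Tanaka→Section 1pm, Petrov→Section 4pm, Okafor→Section 11am = 449 points.
Checked against all permutations: 463 points is optimal.

Maximum total: 463 points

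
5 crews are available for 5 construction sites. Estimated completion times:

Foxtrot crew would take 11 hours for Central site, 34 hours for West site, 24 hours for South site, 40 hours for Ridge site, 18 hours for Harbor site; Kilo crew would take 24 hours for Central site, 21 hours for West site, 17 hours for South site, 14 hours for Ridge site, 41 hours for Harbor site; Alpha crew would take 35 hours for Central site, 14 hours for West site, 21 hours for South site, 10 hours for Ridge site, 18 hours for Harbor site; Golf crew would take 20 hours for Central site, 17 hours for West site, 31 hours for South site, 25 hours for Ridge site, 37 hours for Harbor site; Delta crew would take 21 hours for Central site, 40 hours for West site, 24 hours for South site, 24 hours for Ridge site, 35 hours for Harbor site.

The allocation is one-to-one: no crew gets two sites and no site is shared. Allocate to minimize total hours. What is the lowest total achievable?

This is the linear assignment problem.
Optimal: Foxtrot crew→Harbor site (18 hours), Kilo crew→South site (17 hours), Alpha crew→Ridge site (10 hours), Golf crew→West site (17 hours), Delta crew→Central site (21 hours) — total 18+17+10+17+21 = 83 hours.
Row-greedy (each crew in turn takes its cheapest remaining site) gives 105 hours, worse by 22.

Minimum total: 83 hours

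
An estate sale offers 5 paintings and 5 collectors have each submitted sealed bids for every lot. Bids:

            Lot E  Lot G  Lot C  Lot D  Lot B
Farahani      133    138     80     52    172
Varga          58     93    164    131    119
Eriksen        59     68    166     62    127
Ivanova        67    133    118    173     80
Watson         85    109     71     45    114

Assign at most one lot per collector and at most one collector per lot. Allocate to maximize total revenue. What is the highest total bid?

Max total: $706

Optimal: Farahani→Lot E ($133), Varga→Lot C ($164), Eriksen→Lot B ($127), Ivanova→Lot D ($173), Watson→Lot G ($109) — total 133+164+127+173+109 = $706.
Row-greedy (each collector in turn takes its best remaining lot) gives $662, worse by 44.
Next-best assignment: Farahani→Lot E, Varga→Lot B, Eriksen→Lot C, Ivanova→Lot D, Watson→Lot G = $700.
Swapping Watson↔Farahani (Watson→Lot E $85, Farahani→Lot G $138) loses 19.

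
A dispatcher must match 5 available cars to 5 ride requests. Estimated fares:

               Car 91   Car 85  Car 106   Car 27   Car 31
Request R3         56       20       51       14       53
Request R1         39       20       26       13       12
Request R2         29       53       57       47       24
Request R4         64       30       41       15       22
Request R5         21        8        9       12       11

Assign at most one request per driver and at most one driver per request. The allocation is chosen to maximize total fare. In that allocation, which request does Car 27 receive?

Car 27 receives Request R5.

Optimal: Car 91→Request R4 ($64), Car 85→Request R2 ($53), Car 106→Request R1 ($26), Car 27→Request R5 ($12), Car 31→Request R3 ($53) — total 64+53+26+12+53 = $208.
Max-entry greedy (repeatedly take the single best remaining cell) gives $206, worse by 2.
Swapping Car 31↔Car 91 (Car 31→Request R4 $22, Car 91→Request R3 $56) loses 39.
Car 27's own top request is Request R2 ($47), but forcing Car 27→Request R2 and reassigning the rest optimally gives only $198 — worse by 10.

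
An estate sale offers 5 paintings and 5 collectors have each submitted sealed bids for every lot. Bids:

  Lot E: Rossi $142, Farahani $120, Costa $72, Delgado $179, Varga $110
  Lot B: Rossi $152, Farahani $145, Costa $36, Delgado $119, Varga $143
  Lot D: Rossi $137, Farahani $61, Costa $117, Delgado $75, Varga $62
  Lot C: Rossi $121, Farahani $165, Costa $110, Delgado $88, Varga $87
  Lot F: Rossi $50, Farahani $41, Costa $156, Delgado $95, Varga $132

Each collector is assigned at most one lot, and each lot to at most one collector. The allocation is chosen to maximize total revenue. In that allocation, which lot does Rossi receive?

Optimal: Rossi→Lot D ($137), Farahani→Lot C ($165), Costa→Lot F ($156), Delgado→Lot E ($179), Varga→Lot B ($143) — total 137+165+156+179+143 = $780.
Row-greedy (each collector in turn takes its best remaining lot) gives $714, worse by 66.
Next-best assignment: Rossi→Lot B, Farahani→Lot C, Costa→Lot D, Delgado→Lot E, Varga→Lot F = $745.
Swapping Costa↔Rossi (Costa→Lot D $117, Rossi→Lot F $50) loses 126.
Rossi's own top lot is Lot B ($152), but forcing Rossi→Lot B and reassigning the rest optimally gives only $745 — worse by 35.

Rossi receives Lot D.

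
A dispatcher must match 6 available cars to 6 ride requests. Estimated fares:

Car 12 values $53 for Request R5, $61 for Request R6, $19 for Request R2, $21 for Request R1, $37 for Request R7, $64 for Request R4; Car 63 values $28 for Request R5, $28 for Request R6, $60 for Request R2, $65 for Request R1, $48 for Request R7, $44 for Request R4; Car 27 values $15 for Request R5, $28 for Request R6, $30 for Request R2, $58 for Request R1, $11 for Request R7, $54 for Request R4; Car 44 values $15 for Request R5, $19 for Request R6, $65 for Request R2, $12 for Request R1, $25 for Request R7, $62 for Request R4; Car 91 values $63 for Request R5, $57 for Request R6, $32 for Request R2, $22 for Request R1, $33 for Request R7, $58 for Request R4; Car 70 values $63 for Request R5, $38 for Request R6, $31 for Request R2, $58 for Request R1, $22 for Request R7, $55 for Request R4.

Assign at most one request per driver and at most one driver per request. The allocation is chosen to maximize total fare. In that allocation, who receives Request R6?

Car 91 receives Request R6.

Optimal: Car 12→Request R4 ($64), Car 63→Request R7 ($48), Car 27→Request R1 ($58), Car 44→Request R2 ($65), Car 91→Request R6 ($57), Car 70→Request R5 ($63) — total 64+48+58+65+57+63 = $355.
Column-greedy (each request in turn goes to its best remaining driver) gives $330, worse by 25.
Car 91's own top request is Request R5 ($63), but forcing Car 91→Request R5 and reassigning the rest optimally gives only $350 — worse by 5.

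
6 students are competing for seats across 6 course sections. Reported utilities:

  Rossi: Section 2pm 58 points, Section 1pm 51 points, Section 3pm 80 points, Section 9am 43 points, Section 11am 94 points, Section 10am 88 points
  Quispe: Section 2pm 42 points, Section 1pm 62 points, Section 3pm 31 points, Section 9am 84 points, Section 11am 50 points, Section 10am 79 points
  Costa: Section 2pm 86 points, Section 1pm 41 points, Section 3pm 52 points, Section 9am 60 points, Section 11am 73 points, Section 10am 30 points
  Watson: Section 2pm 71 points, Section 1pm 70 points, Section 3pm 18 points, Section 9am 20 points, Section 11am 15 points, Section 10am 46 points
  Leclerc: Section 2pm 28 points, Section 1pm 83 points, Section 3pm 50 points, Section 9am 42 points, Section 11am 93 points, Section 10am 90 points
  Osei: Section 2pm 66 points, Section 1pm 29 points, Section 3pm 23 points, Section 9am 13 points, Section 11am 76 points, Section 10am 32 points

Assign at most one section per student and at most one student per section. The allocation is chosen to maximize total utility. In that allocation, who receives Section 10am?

Leclerc receives Section 10am.

Optimal: Rossi→Section 3pm (80 points), Quispe→Section 9am (84 points), Costa→Section 2pm (86 points), Watson→Section 1pm (70 points), Leclerc→Section 10am (90 points), Osei→Section 11am (76 points) — total 80+84+86+70+90+76 = 486 points.
Max-entry greedy (repeatedly take the single best remaining cell) gives 447 points, worse by 39.
Swapping Rossi↔Watson (Rossi→Section 1pm 51 points, Watson→Section 3pm 18 points) loses 81.
Leclerc's own top section is Section 11am (93 points), but forcing Leclerc→Section 11am and reassigning the rest optimally gives only 453 points — worse by 33.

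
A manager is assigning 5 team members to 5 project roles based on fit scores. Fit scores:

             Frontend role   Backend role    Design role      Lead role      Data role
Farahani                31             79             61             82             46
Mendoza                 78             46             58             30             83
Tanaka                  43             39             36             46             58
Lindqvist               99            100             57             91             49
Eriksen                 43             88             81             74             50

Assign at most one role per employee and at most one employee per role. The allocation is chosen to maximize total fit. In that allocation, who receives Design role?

This is a one-to-one assignment (maximum-weight bipartite matching).
Optimal: Farahani→Lead role (82 pts), Mendoza→Frontend role (78 pts), Tanaka→Data role (58 pts), Lindqvist→Backend role (100 pts), Eriksen→Design role (81 pts) — total 82+78+58+100+81 = 399 pts.
Max-entry greedy (repeatedly take the single best remaining cell) gives 389 pts, worse by 10.
Checked against all permutations: 399 pts is optimal.
Eriksen's own top role is Backend role (88 pts), but forcing Eriksen→Backend role and reassigning the rest optimally gives only 388 pts — worse by 11.

Eriksen receives Design role.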